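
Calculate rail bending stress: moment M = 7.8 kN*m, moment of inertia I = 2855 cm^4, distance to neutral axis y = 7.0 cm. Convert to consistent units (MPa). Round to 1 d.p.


Convert units:
M = 7.8 kN*m = 7800000 N*mm
y = 7.0 cm = 70 mm
I = 2855 cm^4 = 28550000 mm^4
sigma = 7800000 * 70 / 28550000
sigma = 19.1 MPa

19.1


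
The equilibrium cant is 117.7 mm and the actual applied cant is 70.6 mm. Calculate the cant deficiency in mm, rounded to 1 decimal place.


Cant deficiency = equilibrium cant - actual cant
CD = 117.7 - 70.6
CD = 47.1 mm

47.1


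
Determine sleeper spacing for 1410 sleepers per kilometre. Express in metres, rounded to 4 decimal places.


Spacing = 1000 m / number of sleepers
Spacing = 1000 / 1410
Spacing = 0.7092 m

0.7092


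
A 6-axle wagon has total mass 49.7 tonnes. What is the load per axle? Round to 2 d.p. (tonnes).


Load per axle = total weight / number of axles
Load = 49.7 / 6
Load = 8.28 tonnes

8.28


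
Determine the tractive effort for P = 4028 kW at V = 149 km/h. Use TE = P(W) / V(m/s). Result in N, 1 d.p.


Convert: P = 4028 kW = 4028000 W
V = 149 / 3.6 = 41.3889 m/s
TE = 4028000 / 41.3889
TE = 97320.8 N

97320.8


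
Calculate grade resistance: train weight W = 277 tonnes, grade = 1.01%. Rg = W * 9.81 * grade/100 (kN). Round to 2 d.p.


Rg = W * 9.81 * grade / 100
Rg = 277 * 9.81 * 1.01 / 100
Rg = 2717.37 * 0.0101
Rg = 27.45 kN

27.45


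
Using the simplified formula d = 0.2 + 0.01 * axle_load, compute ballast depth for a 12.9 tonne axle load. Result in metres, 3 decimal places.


d = 0.2 + 0.01 * 12.9
d = 0.2 + 0.129
d = 0.329 m

0.329


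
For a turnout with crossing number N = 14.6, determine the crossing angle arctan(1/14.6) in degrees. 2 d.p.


1/N = 1/14.6 = 0.068493
angle = arctan(0.068493) = 0.068386 rad
angle = 0.068386 * 180/pi = 3.92 degrees

3.92


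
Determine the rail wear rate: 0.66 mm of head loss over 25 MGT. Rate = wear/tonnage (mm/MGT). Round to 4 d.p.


Wear rate = total wear / cumulative tonnage
Rate = 0.66 / 25
Rate = 0.0264 mm/MGT

0.0264


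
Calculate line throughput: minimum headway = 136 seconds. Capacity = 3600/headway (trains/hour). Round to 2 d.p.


Capacity = 3600 / headway
Capacity = 3600 / 136
Capacity = 26.47 trains/hour

26.47


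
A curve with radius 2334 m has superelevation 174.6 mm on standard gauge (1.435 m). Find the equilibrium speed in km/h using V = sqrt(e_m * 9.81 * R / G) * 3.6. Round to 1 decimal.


Convert cant: e = 174.6 mm = 0.1746 m
V_ms = sqrt(0.1746 * 9.81 * 2334 / 1.435)
V_ms = sqrt(2785.878665) = 52.7814 m/s
V = 52.7814 * 3.6 = 190.0 km/h

190.0


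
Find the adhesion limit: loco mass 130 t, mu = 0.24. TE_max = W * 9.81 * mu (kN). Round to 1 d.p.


TE_max = W * g * mu
TE_max = 130 * 9.81 * 0.24
TE_max = 1275.3 * 0.24
TE_max = 306.1 kN

306.1


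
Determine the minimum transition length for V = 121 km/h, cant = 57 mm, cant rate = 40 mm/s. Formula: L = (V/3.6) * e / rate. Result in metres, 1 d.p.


Convert speed: V = 121 / 3.6 = 33.6111 m/s
L = 33.6111 * 57 / 40
L = 1915.8333 / 40
L = 47.9 m

47.9


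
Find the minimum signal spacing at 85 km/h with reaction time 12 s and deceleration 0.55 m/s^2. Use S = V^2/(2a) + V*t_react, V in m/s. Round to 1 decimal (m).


V = 85 / 3.6 = 23.6111 m/s
Braking distance = 23.6111^2 / (2*0.55) = 506.8042 m
Sighting distance = 23.6111 * 12 = 283.3333 m
S = 506.8042 + 283.3333 = 790.1 m

790.1


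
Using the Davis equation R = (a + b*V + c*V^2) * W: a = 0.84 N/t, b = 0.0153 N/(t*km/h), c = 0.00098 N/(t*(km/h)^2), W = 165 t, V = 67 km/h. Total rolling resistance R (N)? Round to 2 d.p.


b*V = 0.0153 * 67 = 1.0251
c*V^2 = 0.00098 * 4489 = 4.39922
R_per_t = 0.84 + 1.0251 + 4.39922 = 6.26432 N/t
R_total = 6.26432 * 165 = 1033.61 N

1033.61


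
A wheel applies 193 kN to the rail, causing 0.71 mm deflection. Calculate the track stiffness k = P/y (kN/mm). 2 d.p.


Track stiffness k = P / y
k = 193 / 0.71
k = 271.83 kN/mm

271.83


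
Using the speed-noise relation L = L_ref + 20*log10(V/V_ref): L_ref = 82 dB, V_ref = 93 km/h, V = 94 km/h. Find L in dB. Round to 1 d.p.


V/V_ref = 94 / 93 = 1.010753
log10(1.010753) = 0.004645
20 * 0.004645 = 0.0929
L = 82 + 0.0929 = 82.1 dB

82.1


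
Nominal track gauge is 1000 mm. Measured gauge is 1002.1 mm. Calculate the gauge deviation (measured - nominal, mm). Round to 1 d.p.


Deviation = measured - nominal
Deviation = 1002.1 - 1000
Deviation = 2.1 mm

2.1


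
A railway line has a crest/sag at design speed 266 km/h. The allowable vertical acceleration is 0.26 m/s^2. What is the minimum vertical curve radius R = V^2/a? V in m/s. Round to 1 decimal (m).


Convert speed: V = 266 / 3.6 = 73.8889 m/s
V^2 = 5459.5679 m^2/s^2
R_v = 5459.5679 / 0.26
R_v = 20998.3 m

20998.3


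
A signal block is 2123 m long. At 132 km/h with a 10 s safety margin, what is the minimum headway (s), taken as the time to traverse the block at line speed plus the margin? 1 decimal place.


V = 132 / 3.6 = 36.6667 m/s
Block traversal time = 2123 / 36.6667 = 57.9 s
Headway = 57.9 + 10
Headway = 67.9 s

67.9


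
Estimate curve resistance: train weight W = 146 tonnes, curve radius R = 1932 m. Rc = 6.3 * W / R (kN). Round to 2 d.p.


Rc = 6.3 * W / R
Rc = 6.3 * 146 / 1932
Rc = 919.8 / 1932
Rc = 0.48 kN

0.48


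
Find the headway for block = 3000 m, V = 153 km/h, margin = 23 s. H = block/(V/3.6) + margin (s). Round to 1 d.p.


V = 153 / 3.6 = 42.5 m/s
Block traversal time = 3000 / 42.5 = 70.5882 s
Headway = 70.5882 + 23
Headway = 93.6 s

93.6


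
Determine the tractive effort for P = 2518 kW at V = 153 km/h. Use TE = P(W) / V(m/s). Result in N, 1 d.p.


Convert: P = 2518 kW = 2518000 W
V = 153 / 3.6 = 42.5 m/s
TE = 2518000 / 42.5
TE = 59247.1 N

59247.1


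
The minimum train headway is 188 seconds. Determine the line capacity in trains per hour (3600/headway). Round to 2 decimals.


Capacity = 3600 / headway
Capacity = 3600 / 188
Capacity = 19.15 trains/hour

19.15


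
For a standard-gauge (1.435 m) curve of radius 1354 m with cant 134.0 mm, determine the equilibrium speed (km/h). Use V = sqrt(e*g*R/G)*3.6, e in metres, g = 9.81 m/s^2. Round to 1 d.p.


Convert cant: e = 134.0 mm = 0.1340 m
V_ms = sqrt(0.1340 * 9.81 * 1354 / 1.435)
V_ms = sqrt(1240.339484) = 35.2185 m/s
V = 35.2185 * 3.6 = 126.8 km/h

126.8


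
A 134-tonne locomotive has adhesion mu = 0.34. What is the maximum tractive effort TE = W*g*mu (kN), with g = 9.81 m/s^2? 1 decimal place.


TE_max = W * g * mu
TE_max = 134 * 9.81 * 0.34
TE_max = 1314.54 * 0.34
TE_max = 446.9 kN

446.9


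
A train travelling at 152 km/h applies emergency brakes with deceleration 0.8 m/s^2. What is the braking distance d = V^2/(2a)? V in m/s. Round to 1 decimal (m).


Convert speed: V = 152 / 3.6 = 42.2222 m/s
V^2 = 1782.716
d = 1782.716 / (2 * 0.8)
d = 1782.716 / 1.6
d = 1114.2 m

1114.2


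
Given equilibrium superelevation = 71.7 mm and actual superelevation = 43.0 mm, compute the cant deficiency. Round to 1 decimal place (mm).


Cant deficiency = equilibrium cant - actual cant
CD = 71.7 - 43.0
CD = 28.7 mm

28.7


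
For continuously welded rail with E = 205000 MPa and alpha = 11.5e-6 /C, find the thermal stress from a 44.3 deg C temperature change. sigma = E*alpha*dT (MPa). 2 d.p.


sigma = E * alpha * dT
sigma = 205000 * 11.5e-6 * 44.3
sigma = 2.3575 * 44.3
sigma = 104.44 MPa

104.44


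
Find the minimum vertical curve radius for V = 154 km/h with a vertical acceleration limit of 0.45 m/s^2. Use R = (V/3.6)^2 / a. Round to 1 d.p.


Convert speed: V = 154 / 3.6 = 42.7778 m/s
V^2 = 1829.9383 m^2/s^2
R_v = 1829.9383 / 0.45
R_v = 4066.5 m

4066.5


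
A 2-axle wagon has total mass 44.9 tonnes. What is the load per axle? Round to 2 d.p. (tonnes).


Load per axle = total weight / number of axles
Load = 44.9 / 2
Load = 22.45 tonnes

22.45


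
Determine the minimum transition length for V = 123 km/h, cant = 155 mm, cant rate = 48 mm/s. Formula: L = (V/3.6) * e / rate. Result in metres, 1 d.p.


Convert speed: V = 123 / 3.6 = 34.1667 m/s
L = 34.1667 * 155 / 48
L = 5295.8333 / 48
L = 110.3 m

110.3


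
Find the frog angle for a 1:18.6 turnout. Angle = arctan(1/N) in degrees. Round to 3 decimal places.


1/N = 1/18.6 = 0.053763
angle = arctan(0.053763) = 0.053712 rad
angle = 0.053712 * 180/pi = 3.077 degrees

3.077


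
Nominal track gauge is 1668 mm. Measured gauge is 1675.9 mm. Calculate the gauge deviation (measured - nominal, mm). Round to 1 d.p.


Deviation = measured - nominal
Deviation = 1675.9 - 1668
Deviation = 7.9 mm

7.9


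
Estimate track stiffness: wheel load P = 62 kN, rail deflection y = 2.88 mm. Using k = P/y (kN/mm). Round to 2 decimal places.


Track stiffness k = P / y
k = 62 / 2.88
k = 21.53 kN/mm

21.53


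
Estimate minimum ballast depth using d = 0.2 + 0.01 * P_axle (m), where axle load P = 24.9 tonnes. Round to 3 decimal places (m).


d = 0.2 + 0.01 * 24.9
d = 0.2 + 0.249
d = 0.449 m

0.449


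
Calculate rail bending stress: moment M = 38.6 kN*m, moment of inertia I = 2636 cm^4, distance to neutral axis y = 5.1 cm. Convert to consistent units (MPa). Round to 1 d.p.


Convert units:
M = 38.6 kN*m = 38600000 N*mm
y = 5.1 cm = 51 mm
I = 2636 cm^4 = 26360000 mm^4
sigma = 38600000 * 51 / 26360000
sigma = 74.7 MPa

74.7


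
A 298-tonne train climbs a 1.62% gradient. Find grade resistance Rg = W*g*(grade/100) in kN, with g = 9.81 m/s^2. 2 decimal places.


Rg = W * 9.81 * grade / 100
Rg = 298 * 9.81 * 1.62 / 100
Rg = 2923.38 * 0.0162
Rg = 47.36 kN

47.36


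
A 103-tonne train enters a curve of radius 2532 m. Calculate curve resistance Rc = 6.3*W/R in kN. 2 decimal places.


Rc = 6.3 * W / R
Rc = 6.3 * 103 / 2532
Rc = 648.9 / 2532
Rc = 0.26 kN

0.26


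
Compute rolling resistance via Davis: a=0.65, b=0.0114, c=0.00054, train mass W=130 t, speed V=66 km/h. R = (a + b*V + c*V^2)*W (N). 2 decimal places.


b*V = 0.0114 * 66 = 0.7524
c*V^2 = 0.00054 * 4356 = 2.35224
R_per_t = 0.65 + 0.7524 + 2.35224 = 3.75464 N/t
R_total = 3.75464 * 130 = 488.10 N

488.10


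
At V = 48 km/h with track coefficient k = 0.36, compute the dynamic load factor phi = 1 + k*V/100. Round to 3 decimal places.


phi = 1 + k * V / 100
phi = 1 + 0.36 * 48 / 100
phi = 1 + 0.1728
phi = 1.173

1.173


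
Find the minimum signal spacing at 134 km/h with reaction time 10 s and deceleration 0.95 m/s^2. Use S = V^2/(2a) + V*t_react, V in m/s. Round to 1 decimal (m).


V = 134 / 3.6 = 37.2222 m/s
Braking distance = 37.2222^2 / (2*0.95) = 729.2073 m
Sighting distance = 37.2222 * 10 = 372.2222 m
S = 729.2073 + 372.2222 = 1101.4 m

1101.4


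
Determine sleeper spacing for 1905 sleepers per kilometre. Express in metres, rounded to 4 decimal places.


Spacing = 1000 m / number of sleepers
Spacing = 1000 / 1905
Spacing = 0.5249 m

0.5249


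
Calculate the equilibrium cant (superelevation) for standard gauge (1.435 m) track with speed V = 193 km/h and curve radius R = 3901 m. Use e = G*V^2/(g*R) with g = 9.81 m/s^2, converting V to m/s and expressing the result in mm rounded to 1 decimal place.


Convert speed: V = 193 / 3.6 = 53.6111 m/s
Apply formula: e = 1.435 * 53.6111^2 / (9.81 * 3901)
e = 1.435 * 2874.1512 / 38268.81
e = 0.107775 m = 107.8 mm

107.8


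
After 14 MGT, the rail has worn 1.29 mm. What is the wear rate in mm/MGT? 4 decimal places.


Wear rate = total wear / cumulative tonnage
Rate = 1.29 / 14
Rate = 0.0921 mm/MGT

0.0921


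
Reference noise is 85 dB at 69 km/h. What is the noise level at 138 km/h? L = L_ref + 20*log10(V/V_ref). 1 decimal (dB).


V/V_ref = 138 / 69 = 2.0
log10(2.0) = 0.30103
20 * 0.30103 = 6.0206
L = 85 + 6.0206 = 91.0 dB

91.0


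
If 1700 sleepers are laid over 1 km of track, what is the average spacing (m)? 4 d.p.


Spacing = 1000 m / number of sleepers
Spacing = 1000 / 1700
Spacing = 0.5882 m

0.5882


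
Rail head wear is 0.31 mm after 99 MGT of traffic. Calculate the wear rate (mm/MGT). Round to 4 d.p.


Wear rate = total wear / cumulative tonnage
Rate = 0.31 / 99
Rate = 0.0031 mm/MGT

0.0031


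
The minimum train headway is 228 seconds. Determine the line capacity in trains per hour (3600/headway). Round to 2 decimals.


Capacity = 3600 / headway
Capacity = 3600 / 228
Capacity = 15.79 trains/hour

15.79


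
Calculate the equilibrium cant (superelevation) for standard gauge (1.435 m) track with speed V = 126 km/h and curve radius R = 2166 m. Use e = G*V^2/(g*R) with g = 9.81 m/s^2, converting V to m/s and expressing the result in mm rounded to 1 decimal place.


Convert speed: V = 126 / 3.6 = 35.0 m/s
Apply formula: e = 1.435 * 35.0^2 / (9.81 * 2166)
e = 1.435 * 1225.0 / 21248.46
e = 0.08273 m = 82.7 mm

82.7


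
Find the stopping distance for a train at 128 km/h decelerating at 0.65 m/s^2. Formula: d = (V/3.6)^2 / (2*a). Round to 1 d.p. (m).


Convert speed: V = 128 / 3.6 = 35.5556 m/s
V^2 = 1264.1975
d = 1264.1975 / (2 * 0.65)
d = 1264.1975 / 1.3
d = 972.5 m

972.5


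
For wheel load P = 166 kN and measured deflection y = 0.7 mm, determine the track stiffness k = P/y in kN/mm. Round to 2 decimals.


Track stiffness k = P / y
k = 166 / 0.7
k = 237.14 kN/mm

237.14


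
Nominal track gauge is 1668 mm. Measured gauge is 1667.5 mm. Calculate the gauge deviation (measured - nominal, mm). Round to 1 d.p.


Deviation = measured - nominal
Deviation = 1667.5 - 1668
Deviation = -0.5 mm

-0.5


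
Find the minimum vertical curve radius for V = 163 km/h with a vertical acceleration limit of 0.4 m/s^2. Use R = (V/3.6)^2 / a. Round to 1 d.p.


Convert speed: V = 163 / 3.6 = 45.2778 m/s
V^2 = 2050.0772 m^2/s^2
R_v = 2050.0772 / 0.4
R_v = 5125.2 m

5125.2


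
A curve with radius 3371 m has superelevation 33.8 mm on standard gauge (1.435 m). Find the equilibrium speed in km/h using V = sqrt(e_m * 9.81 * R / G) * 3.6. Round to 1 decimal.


Convert cant: e = 33.8 mm = 0.0338 m
V_ms = sqrt(0.0338 * 9.81 * 3371 / 1.435)
V_ms = sqrt(778.919469) = 27.9091 m/s
V = 27.9091 * 3.6 = 100.5 km/h

100.5


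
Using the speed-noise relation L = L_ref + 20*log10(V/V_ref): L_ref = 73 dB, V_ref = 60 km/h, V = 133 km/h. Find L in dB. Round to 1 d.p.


V/V_ref = 133 / 60 = 2.216667
log10(2.216667) = 0.3457
20 * 0.3457 = 6.914
L = 73 + 6.914 = 79.9 dB

79.9


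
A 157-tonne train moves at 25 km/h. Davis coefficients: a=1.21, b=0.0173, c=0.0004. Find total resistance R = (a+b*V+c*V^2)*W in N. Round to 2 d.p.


b*V = 0.0173 * 25 = 0.4325
c*V^2 = 0.0004 * 625 = 0.25
R_per_t = 1.21 + 0.4325 + 0.25 = 1.8925 N/t
R_total = 1.8925 * 157 = 297.12 N

297.12


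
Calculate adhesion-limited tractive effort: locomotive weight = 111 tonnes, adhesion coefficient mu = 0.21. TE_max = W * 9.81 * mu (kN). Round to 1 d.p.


TE_max = W * g * mu
TE_max = 111 * 9.81 * 0.21
TE_max = 1088.91 * 0.21
TE_max = 228.7 kN

228.7


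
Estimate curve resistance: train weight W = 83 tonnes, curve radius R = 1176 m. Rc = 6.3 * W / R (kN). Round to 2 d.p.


Rc = 6.3 * W / R
Rc = 6.3 * 83 / 1176
Rc = 522.9 / 1176
Rc = 0.44 kN

0.44


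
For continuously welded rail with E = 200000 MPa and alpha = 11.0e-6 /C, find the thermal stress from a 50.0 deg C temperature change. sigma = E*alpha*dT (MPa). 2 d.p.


sigma = E * alpha * dT
sigma = 200000 * 11.0e-6 * 50.0
sigma = 2.2 * 50.0
sigma = 110.00 MPa

110.00


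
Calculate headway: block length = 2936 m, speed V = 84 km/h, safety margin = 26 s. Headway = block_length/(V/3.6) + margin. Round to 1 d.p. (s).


V = 84 / 3.6 = 23.3333 m/s
Block traversal time = 2936 / 23.3333 = 125.8286 s
Headway = 125.8286 + 26
Headway = 151.8 s

151.8


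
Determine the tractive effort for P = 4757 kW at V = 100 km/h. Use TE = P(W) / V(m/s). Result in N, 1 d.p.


Convert: P = 4757 kW = 4757000 W
V = 100 / 3.6 = 27.7778 m/s
TE = 4757000 / 27.7778
TE = 171252.0 N

171252.0


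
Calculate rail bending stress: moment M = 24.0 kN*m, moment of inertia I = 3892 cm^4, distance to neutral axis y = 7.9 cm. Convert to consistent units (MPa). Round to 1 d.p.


Convert units:
M = 24.0 kN*m = 24000000 N*mm
y = 7.9 cm = 79 mm
I = 3892 cm^4 = 38920000 mm^4
sigma = 24000000 * 79 / 38920000
sigma = 48.7 MPa

48.7


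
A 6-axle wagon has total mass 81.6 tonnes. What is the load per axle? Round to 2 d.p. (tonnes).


Load per axle = total weight / number of axles
Load = 81.6 / 6
Load = 13.60 tonnes

13.60


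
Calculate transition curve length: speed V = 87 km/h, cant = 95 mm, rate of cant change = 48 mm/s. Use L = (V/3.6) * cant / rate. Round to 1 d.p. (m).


Convert speed: V = 87 / 3.6 = 24.1667 m/s
L = 24.1667 * 95 / 48
L = 2295.8333 / 48
L = 47.8 m

47.8


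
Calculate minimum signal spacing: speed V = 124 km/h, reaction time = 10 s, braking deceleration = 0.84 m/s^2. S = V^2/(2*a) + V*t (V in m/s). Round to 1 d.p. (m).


V = 124 / 3.6 = 34.4444 m/s
Braking distance = 34.4444^2 / (2*0.84) = 706.2022 m
Sighting distance = 34.4444 * 10 = 344.4444 m
S = 706.2022 + 344.4444 = 1050.6 m

1050.6


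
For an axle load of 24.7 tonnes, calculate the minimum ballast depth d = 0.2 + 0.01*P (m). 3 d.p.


d = 0.2 + 0.01 * 24.7
d = 0.2 + 0.247
d = 0.447 m

0.447


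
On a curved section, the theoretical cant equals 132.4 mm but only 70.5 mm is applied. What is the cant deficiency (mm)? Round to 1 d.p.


Cant deficiency = equilibrium cant - actual cant
CD = 132.4 - 70.5
CD = 61.9 mm

61.9


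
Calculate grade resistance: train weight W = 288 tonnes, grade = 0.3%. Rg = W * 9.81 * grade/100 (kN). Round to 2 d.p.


Rg = W * 9.81 * grade / 100
Rg = 288 * 9.81 * 0.3 / 100
Rg = 2825.28 * 0.003
Rg = 8.48 kN

8.48


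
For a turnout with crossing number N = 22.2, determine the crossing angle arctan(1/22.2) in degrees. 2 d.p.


1/N = 1/22.2 = 0.045045
angle = arctan(0.045045) = 0.045015 rad
angle = 0.045015 * 180/pi = 2.58 degrees

2.58


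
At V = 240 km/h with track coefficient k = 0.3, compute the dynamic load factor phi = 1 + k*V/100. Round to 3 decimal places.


phi = 1 + k * V / 100
phi = 1 + 0.3 * 240 / 100
phi = 1 + 0.72
phi = 1.720

1.720


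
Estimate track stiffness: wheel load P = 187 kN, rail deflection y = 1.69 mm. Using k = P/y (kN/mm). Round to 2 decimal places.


Track stiffness k = P / y
k = 187 / 1.69
k = 110.65 kN/mm

110.65


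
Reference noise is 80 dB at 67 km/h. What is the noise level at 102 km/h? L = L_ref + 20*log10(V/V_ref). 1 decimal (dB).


V/V_ref = 102 / 67 = 1.522388
log10(1.522388) = 0.182525
20 * 0.182525 = 3.6505
L = 80 + 3.6505 = 83.7 dB

83.7


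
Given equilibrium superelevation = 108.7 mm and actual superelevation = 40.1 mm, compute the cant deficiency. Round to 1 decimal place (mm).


Cant deficiency = equilibrium cant - actual cant
CD = 108.7 - 40.1
CD = 68.6 mm

68.6


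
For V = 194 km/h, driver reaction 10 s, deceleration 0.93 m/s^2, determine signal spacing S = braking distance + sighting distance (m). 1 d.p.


V = 194 / 3.6 = 53.8889 m/s
Braking distance = 53.8889^2 / (2*0.93) = 1561.297 m
Sighting distance = 53.8889 * 10 = 538.8889 m
S = 1561.297 + 538.8889 = 2100.2 m

2100.2


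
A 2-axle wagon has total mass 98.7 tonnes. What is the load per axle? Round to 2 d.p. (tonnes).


Load per axle = total weight / number of axles
Load = 98.7 / 2
Load = 49.35 tonnes

49.35


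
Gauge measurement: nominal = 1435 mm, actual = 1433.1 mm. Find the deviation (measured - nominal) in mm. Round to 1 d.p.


Deviation = measured - nominal
Deviation = 1433.1 - 1435
Deviation = -1.9 mm

-1.9


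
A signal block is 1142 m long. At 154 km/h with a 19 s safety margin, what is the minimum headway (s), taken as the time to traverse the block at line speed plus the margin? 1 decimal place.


V = 154 / 3.6 = 42.7778 m/s
Block traversal time = 1142 / 42.7778 = 26.6961 s
Headway = 26.6961 + 19
Headway = 45.7 s

45.7


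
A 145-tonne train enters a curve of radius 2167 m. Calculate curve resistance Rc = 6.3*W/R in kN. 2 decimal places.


Rc = 6.3 * W / R
Rc = 6.3 * 145 / 2167
Rc = 913.5 / 2167
Rc = 0.42 kN

0.42


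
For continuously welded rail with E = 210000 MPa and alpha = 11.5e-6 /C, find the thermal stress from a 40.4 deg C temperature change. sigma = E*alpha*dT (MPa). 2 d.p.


sigma = E * alpha * dT
sigma = 210000 * 11.5e-6 * 40.4
sigma = 2.415 * 40.4
sigma = 97.57 MPa

97.57


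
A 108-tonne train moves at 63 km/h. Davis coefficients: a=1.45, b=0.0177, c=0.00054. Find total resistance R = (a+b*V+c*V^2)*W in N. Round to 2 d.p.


b*V = 0.0177 * 63 = 1.1151
c*V^2 = 0.00054 * 3969 = 2.14326
R_per_t = 1.45 + 1.1151 + 2.14326 = 4.70836 N/t
R_total = 4.70836 * 108 = 508.50 N

508.50


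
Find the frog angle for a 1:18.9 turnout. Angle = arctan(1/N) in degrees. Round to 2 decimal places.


1/N = 1/18.9 = 0.05291
angle = arctan(0.05291) = 0.052861 rad
angle = 0.052861 * 180/pi = 3.03 degrees

3.03


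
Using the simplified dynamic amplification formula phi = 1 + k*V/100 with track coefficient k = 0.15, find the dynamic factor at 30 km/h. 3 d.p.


phi = 1 + k * V / 100
phi = 1 + 0.15 * 30 / 100
phi = 1 + 0.045
phi = 1.045

1.045


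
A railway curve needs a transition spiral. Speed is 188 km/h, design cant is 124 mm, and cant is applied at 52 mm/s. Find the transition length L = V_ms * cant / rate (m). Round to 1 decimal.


Convert speed: V = 188 / 3.6 = 52.2222 m/s
L = 52.2222 * 124 / 52
L = 6475.5556 / 52
L = 124.5 m

124.5


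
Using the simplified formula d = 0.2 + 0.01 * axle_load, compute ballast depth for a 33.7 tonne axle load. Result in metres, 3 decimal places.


d = 0.2 + 0.01 * 33.7
d = 0.2 + 0.337
d = 0.537 m

0.537


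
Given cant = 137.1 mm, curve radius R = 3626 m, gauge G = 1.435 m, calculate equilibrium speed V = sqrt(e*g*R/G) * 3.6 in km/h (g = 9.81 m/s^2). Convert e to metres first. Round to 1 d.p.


Convert cant: e = 137.1 mm = 0.1371 m
V_ms = sqrt(0.1371 * 9.81 * 3626 / 1.435)
V_ms = sqrt(3398.461551) = 58.2963 m/s
V = 58.2963 * 3.6 = 209.9 km/h

209.9


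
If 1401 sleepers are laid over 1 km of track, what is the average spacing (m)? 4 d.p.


Spacing = 1000 m / number of sleepers
Spacing = 1000 / 1401
Spacing = 0.7138 m

0.7138


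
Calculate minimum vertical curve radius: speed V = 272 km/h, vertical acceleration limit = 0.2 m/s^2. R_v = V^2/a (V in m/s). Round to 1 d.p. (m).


Convert speed: V = 272 / 3.6 = 75.5556 m/s
V^2 = 5708.642 m^2/s^2
R_v = 5708.642 / 0.2
R_v = 28543.2 m

28543.2


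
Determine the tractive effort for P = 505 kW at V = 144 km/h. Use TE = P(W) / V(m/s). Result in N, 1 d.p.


Convert: P = 505 kW = 505000 W
V = 144 / 3.6 = 40.0 m/s
TE = 505000 / 40.0
TE = 12625.0 N

12625.0


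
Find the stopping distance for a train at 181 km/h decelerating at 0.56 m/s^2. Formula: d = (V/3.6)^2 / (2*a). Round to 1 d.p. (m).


Convert speed: V = 181 / 3.6 = 50.2778 m/s
V^2 = 2527.8549
d = 2527.8549 / (2 * 0.56)
d = 2527.8549 / 1.12
d = 2257.0 m

2257.0


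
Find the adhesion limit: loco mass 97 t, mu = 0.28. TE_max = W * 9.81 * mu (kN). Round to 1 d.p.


TE_max = W * g * mu
TE_max = 97 * 9.81 * 0.28
TE_max = 951.57 * 0.28
TE_max = 266.4 kN

266.4


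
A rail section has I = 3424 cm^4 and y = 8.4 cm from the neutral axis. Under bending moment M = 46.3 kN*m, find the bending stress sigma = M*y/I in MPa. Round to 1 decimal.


Convert units:
M = 46.3 kN*m = 46300000 N*mm
y = 8.4 cm = 84 mm
I = 3424 cm^4 = 34240000 mm^4
sigma = 46300000 * 84 / 34240000
sigma = 113.6 MPa

113.6


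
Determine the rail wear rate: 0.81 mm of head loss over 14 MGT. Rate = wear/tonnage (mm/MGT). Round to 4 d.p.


Wear rate = total wear / cumulative tonnage
Rate = 0.81 / 14
Rate = 0.0579 mm/MGT

0.0579


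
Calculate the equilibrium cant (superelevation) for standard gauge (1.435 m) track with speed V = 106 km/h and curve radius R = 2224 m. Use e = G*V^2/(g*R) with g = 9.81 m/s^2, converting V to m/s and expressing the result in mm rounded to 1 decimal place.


Convert speed: V = 106 / 3.6 = 29.4444 m/s
Apply formula: e = 1.435 * 29.4444^2 / (9.81 * 2224)
e = 1.435 * 866.9753 / 21817.44
e = 0.057024 m = 57.0 mm

57.0


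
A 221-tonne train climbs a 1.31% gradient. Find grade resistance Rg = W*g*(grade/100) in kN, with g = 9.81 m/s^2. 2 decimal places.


Rg = W * 9.81 * grade / 100
Rg = 221 * 9.81 * 1.31 / 100
Rg = 2168.01 * 0.0131
Rg = 28.40 kN

28.40


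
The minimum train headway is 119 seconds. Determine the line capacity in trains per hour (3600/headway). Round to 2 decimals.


Capacity = 3600 / headway
Capacity = 3600 / 119
Capacity = 30.25 trains/hour

30.25


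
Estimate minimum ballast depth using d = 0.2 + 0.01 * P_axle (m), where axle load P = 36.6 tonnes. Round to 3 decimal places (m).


d = 0.2 + 0.01 * 36.6
d = 0.2 + 0.366
d = 0.566 m

0.566


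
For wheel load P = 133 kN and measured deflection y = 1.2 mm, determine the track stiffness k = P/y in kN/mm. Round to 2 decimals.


Track stiffness k = P / y
k = 133 / 1.2
k = 110.83 kN/mm

110.83


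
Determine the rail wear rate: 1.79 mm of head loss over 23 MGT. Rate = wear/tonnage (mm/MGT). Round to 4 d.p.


Wear rate = total wear / cumulative tonnage
Rate = 1.79 / 23
Rate = 0.0778 mm/MGT

0.0778


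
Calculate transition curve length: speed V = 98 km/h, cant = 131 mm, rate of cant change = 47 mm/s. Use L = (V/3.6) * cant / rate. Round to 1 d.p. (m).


Convert speed: V = 98 / 3.6 = 27.2222 m/s
L = 27.2222 * 131 / 47
L = 3566.1111 / 47
L = 75.9 m

75.9


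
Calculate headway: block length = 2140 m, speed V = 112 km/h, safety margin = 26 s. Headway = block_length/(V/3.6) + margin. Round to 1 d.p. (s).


V = 112 / 3.6 = 31.1111 m/s
Block traversal time = 2140 / 31.1111 = 68.7857 s
Headway = 68.7857 + 26
Headway = 94.8 s

94.8


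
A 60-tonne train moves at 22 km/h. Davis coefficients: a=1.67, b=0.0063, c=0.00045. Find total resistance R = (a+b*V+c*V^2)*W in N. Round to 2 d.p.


b*V = 0.0063 * 22 = 0.1386
c*V^2 = 0.00045 * 484 = 0.2178
R_per_t = 1.67 + 0.1386 + 0.2178 = 2.0264 N/t
R_total = 2.0264 * 60 = 121.58 N

121.58


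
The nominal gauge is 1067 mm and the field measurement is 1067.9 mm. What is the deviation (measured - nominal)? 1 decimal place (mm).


Deviation = measured - nominal
Deviation = 1067.9 - 1067
Deviation = 0.9 mm

0.9


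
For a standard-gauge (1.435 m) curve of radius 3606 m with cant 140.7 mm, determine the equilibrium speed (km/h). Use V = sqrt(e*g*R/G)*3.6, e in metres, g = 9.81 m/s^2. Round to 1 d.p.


Convert cant: e = 140.7 mm = 0.1407 m
V_ms = sqrt(0.1407 * 9.81 * 3606 / 1.435)
V_ms = sqrt(3468.461883) = 58.8936 m/s
V = 58.8936 * 3.6 = 212.0 km/h

212.0


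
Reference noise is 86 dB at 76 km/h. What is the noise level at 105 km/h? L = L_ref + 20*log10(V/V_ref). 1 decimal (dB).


V/V_ref = 105 / 76 = 1.381579
log10(1.381579) = 0.140376
20 * 0.140376 = 2.8075
L = 86 + 2.8075 = 88.8 dB

88.8


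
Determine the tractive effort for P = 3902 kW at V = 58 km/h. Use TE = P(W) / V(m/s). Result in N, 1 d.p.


Convert: P = 3902 kW = 3902000 W
V = 58 / 3.6 = 16.1111 m/s
TE = 3902000 / 16.1111
TE = 242193.1 N

242193.1


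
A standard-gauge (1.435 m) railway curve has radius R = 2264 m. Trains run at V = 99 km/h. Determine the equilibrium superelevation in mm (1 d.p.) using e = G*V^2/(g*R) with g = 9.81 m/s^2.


Convert speed: V = 99 / 3.6 = 27.5 m/s
Apply formula: e = 1.435 * 27.5^2 / (9.81 * 2264)
e = 1.435 * 756.25 / 22209.84
e = 0.048862 m = 48.9 mm

48.9


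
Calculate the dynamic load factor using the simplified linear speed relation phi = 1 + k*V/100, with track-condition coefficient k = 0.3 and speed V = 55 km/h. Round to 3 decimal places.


phi = 1 + k * V / 100
phi = 1 + 0.3 * 55 / 100
phi = 1 + 0.165
phi = 1.165

1.165


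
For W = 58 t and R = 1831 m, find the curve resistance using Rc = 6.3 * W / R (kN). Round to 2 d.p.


Rc = 6.3 * W / R
Rc = 6.3 * 58 / 1831
Rc = 365.4 / 1831
Rc = 0.20 kN

0.20


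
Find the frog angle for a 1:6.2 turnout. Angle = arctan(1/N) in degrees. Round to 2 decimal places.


1/N = 1/6.2 = 0.16129
angle = arctan(0.16129) = 0.159913 rad
angle = 0.159913 * 180/pi = 9.16 degrees

9.16


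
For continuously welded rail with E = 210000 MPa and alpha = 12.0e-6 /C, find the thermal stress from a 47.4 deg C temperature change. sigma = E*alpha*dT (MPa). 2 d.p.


sigma = E * alpha * dT
sigma = 210000 * 12.0e-6 * 47.4
sigma = 2.52 * 47.4
sigma = 119.45 MPa

119.45


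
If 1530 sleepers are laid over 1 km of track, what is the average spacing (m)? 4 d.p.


Spacing = 1000 m / number of sleepers
Spacing = 1000 / 1530
Spacing = 0.6536 m

0.6536


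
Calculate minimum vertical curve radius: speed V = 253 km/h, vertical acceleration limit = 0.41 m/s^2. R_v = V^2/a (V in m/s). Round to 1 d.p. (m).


Convert speed: V = 253 / 3.6 = 70.2778 m/s
V^2 = 4938.966 m^2/s^2
R_v = 4938.966 / 0.41
R_v = 12046.3 m

12046.3


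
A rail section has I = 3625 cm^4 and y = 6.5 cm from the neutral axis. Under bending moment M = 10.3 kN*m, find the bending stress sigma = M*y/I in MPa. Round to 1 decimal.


Convert units:
M = 10.3 kN*m = 10300000 N*mm
y = 6.5 cm = 65 mm
I = 3625 cm^4 = 36250000 mm^4
sigma = 10300000 * 65 / 36250000
sigma = 18.5 MPa

18.5


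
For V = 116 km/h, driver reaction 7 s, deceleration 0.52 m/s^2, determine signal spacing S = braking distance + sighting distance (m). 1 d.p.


V = 116 / 3.6 = 32.2222 m/s
Braking distance = 32.2222^2 / (2*0.52) = 998.3381 m
Sighting distance = 32.2222 * 7 = 225.5556 m
S = 998.3381 + 225.5556 = 1223.9 m

1223.9


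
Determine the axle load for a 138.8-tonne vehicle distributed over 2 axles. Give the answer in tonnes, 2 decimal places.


Load per axle = total weight / number of axles
Load = 138.8 / 2
Load = 69.40 tonnes

69.40


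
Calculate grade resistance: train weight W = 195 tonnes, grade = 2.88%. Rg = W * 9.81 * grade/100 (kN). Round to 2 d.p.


Rg = W * 9.81 * grade / 100
Rg = 195 * 9.81 * 2.88 / 100
Rg = 1912.95 * 0.0288
Rg = 55.09 kN

55.09


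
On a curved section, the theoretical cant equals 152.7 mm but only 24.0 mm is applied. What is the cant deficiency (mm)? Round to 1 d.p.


Cant deficiency = equilibrium cant - actual cant
CD = 152.7 - 24.0
CD = 128.7 mm

128.7


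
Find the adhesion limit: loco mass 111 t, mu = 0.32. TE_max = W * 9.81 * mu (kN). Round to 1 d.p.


TE_max = W * g * mu
TE_max = 111 * 9.81 * 0.32
TE_max = 1088.91 * 0.32
TE_max = 348.5 kN

348.5


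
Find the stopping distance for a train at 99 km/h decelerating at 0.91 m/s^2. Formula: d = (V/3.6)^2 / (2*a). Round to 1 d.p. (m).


Convert speed: V = 99 / 3.6 = 27.5 m/s
V^2 = 756.25
d = 756.25 / (2 * 0.91)
d = 756.25 / 1.82
d = 415.5 m

415.5


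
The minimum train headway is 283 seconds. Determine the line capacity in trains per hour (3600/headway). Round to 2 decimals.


Capacity = 3600 / headway
Capacity = 3600 / 283
Capacity = 12.72 trains/hour

12.72


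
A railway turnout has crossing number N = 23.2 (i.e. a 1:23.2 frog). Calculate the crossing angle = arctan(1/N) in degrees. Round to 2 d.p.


1/N = 1/23.2 = 0.043103
angle = arctan(0.043103) = 0.043077 rad
angle = 0.043077 * 180/pi = 2.47 degrees

2.47


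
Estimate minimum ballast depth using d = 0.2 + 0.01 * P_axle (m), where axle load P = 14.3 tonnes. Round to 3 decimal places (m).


d = 0.2 + 0.01 * 14.3
d = 0.2 + 0.143
d = 0.343 m

0.343


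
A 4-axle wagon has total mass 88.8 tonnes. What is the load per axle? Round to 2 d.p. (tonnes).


Load per axle = total weight / number of axles
Load = 88.8 / 4
Load = 22.20 tonnes

22.20


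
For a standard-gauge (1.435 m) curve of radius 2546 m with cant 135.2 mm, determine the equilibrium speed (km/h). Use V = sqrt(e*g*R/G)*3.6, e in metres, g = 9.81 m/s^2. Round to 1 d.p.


Convert cant: e = 135.2 mm = 0.1352 m
V_ms = sqrt(0.1352 * 9.81 * 2546 / 1.435)
V_ms = sqrt(2353.164008) = 48.5094 m/s
V = 48.5094 * 3.6 = 174.6 km/h

174.6


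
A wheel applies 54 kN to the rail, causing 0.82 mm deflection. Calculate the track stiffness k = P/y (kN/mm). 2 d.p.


Track stiffness k = P / y
k = 54 / 0.82
k = 65.85 kN/mm

65.85


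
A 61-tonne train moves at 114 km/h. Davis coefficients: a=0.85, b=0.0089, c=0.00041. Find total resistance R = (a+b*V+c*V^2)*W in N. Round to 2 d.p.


b*V = 0.0089 * 114 = 1.0146
c*V^2 = 0.00041 * 12996 = 5.32836
R_per_t = 0.85 + 1.0146 + 5.32836 = 7.19296 N/t
R_total = 7.19296 * 61 = 438.77 N

438.77


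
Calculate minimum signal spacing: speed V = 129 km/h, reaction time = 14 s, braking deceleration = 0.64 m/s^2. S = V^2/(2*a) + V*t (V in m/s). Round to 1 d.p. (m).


V = 129 / 3.6 = 35.8333 m/s
Braking distance = 35.8333^2 / (2*0.64) = 1003.1467 m
Sighting distance = 35.8333 * 14 = 501.6667 m
S = 1003.1467 + 501.6667 = 1504.8 m

1504.8


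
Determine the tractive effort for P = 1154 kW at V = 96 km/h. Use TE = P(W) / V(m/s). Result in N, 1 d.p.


Convert: P = 1154 kW = 1154000 W
V = 96 / 3.6 = 26.6667 m/s
TE = 1154000 / 26.6667
TE = 43275.0 N

43275.0


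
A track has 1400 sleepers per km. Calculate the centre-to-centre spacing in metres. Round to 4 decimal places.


Spacing = 1000 m / number of sleepers
Spacing = 1000 / 1400
Spacing = 0.7143 m

0.7143


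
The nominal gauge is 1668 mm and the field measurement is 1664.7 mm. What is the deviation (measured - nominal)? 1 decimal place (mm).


Deviation = measured - nominal
Deviation = 1664.7 - 1668
Deviation = -3.3 mm

-3.3


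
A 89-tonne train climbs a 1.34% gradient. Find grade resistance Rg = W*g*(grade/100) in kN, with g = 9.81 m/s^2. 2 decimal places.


Rg = W * 9.81 * grade / 100
Rg = 89 * 9.81 * 1.34 / 100
Rg = 873.09 * 0.0134
Rg = 11.70 kN

11.70


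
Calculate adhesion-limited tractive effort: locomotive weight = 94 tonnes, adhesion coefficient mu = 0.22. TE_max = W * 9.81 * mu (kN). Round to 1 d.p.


TE_max = W * g * mu
TE_max = 94 * 9.81 * 0.22
TE_max = 922.14 * 0.22
TE_max = 202.9 kN

202.9


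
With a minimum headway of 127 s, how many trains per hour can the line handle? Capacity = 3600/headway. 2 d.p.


Capacity = 3600 / headway
Capacity = 3600 / 127
Capacity = 28.35 trains/hour

28.35


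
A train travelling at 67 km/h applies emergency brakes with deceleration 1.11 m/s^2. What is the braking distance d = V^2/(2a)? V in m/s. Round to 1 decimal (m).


Convert speed: V = 67 / 3.6 = 18.6111 m/s
V^2 = 346.3735
d = 346.3735 / (2 * 1.11)
d = 346.3735 / 2.22
d = 156.0 m

156.0


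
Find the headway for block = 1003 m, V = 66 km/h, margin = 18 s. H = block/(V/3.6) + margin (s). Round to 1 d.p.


V = 66 / 3.6 = 18.3333 m/s
Block traversal time = 1003 / 18.3333 = 54.7091 s
Headway = 54.7091 + 18
Headway = 72.7 s

72.7


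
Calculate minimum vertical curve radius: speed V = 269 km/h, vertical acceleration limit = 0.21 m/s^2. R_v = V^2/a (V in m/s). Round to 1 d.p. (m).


Convert speed: V = 269 / 3.6 = 74.7222 m/s
V^2 = 5583.4105 m^2/s^2
R_v = 5583.4105 / 0.21
R_v = 26587.7 m

26587.7


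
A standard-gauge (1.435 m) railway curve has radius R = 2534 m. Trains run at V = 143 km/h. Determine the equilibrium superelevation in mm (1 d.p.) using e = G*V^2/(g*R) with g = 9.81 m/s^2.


Convert speed: V = 143 / 3.6 = 39.7222 m/s
Apply formula: e = 1.435 * 39.7222^2 / (9.81 * 2534)
e = 1.435 * 1577.8549 / 24858.54
e = 0.091084 m = 91.1 mm

91.1


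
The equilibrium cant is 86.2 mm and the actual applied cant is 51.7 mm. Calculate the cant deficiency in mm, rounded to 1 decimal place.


Cant deficiency = equilibrium cant - actual cant
CD = 86.2 - 51.7
CD = 34.5 mm

34.5


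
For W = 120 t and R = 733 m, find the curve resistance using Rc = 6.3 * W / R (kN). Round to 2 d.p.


Rc = 6.3 * W / R
Rc = 6.3 * 120 / 733
Rc = 756.0 / 733
Rc = 1.03 kN

1.03


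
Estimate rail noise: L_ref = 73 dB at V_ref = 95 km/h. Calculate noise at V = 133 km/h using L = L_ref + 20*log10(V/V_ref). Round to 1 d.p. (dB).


V/V_ref = 133 / 95 = 1.4
log10(1.4) = 0.146128
20 * 0.146128 = 2.9226
L = 73 + 2.9226 = 75.9 dB

75.9


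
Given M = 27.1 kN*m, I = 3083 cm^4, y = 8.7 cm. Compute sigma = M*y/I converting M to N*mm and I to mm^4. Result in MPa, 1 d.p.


Convert units:
M = 27.1 kN*m = 27100000 N*mm
y = 8.7 cm = 87 mm
I = 3083 cm^4 = 30830000 mm^4
sigma = 27100000 * 87 / 30830000
sigma = 76.5 MPa

76.5


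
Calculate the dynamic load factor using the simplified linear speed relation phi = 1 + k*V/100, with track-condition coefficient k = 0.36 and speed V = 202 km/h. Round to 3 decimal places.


phi = 1 + k * V / 100
phi = 1 + 0.36 * 202 / 100
phi = 1 + 0.7272
phi = 1.727

1.727


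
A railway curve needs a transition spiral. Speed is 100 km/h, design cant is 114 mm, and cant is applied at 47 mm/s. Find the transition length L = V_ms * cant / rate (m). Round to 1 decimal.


Convert speed: V = 100 / 3.6 = 27.7778 m/s
L = 27.7778 * 114 / 47
L = 3166.6667 / 47
L = 67.4 m

67.4


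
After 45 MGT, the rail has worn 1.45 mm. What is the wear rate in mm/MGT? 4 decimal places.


Wear rate = total wear / cumulative tonnage
Rate = 1.45 / 45
Rate = 0.0322 mm/MGT

0.0322


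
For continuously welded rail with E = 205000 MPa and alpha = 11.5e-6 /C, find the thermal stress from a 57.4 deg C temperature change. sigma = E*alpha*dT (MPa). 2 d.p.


sigma = E * alpha * dT
sigma = 205000 * 11.5e-6 * 57.4
sigma = 2.3575 * 57.4
sigma = 135.32 MPa

135.32


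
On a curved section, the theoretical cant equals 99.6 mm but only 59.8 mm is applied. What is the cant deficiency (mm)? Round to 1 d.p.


Cant deficiency = equilibrium cant - actual cant
CD = 99.6 - 59.8
CD = 39.8 mm

39.8


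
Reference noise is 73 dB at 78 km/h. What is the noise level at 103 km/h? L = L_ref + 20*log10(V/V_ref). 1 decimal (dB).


V/V_ref = 103 / 78 = 1.320513
log10(1.320513) = 0.120743
20 * 0.120743 = 2.4149
L = 73 + 2.4149 = 75.4 dB

75.4


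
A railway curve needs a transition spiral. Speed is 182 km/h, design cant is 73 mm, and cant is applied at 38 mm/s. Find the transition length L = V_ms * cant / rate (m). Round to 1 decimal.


Convert speed: V = 182 / 3.6 = 50.5556 m/s
L = 50.5556 * 73 / 38
L = 3690.5556 / 38
L = 97.1 m

97.1


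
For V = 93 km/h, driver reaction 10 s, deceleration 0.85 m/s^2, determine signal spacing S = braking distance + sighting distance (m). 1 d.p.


V = 93 / 3.6 = 25.8333 m/s
Braking distance = 25.8333^2 / (2*0.85) = 392.5654 m
Sighting distance = 25.8333 * 10 = 258.3333 m
S = 392.5654 + 258.3333 = 650.9 m

650.9


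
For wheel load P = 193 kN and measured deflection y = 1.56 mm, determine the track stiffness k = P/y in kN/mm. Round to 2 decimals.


Track stiffness k = P / y
k = 193 / 1.56
k = 123.72 kN/mm

123.72


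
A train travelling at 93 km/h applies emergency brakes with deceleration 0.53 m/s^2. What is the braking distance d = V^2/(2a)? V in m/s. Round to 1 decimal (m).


Convert speed: V = 93 / 3.6 = 25.8333 m/s
V^2 = 667.3611
d = 667.3611 / (2 * 0.53)
d = 667.3611 / 1.06
d = 629.6 m

629.6


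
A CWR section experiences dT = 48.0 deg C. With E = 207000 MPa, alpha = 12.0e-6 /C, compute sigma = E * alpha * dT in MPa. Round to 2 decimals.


sigma = E * alpha * dT
sigma = 207000 * 12.0e-6 * 48.0
sigma = 2.484 * 48.0
sigma = 119.23 MPa

119.23


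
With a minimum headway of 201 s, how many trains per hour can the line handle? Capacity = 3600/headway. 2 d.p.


Capacity = 3600 / headway
Capacity = 3600 / 201
Capacity = 17.91 trains/hour

17.91


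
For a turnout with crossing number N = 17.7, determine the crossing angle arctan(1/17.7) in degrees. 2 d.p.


1/N = 1/17.7 = 0.056497
angle = arctan(0.056497) = 0.056437 rad
angle = 0.056437 * 180/pi = 3.23 degrees

3.23
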